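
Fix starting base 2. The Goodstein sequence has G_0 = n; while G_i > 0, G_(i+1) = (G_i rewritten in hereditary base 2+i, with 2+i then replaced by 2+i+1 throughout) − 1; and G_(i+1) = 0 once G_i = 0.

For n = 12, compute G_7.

G_0=12  [base 2] 2^(2 + 1) + 2^2  →[2↦3]→  3^(3 + 1) + 3^3 = 108  −1 ⇒ G_1=107
G_1=107  [base 3] 3^(3 + 1) + 2·3^2 + 2·3 + 2  →[3↦4]→  4^(4 + 1) + 2·4^2 + 2·4 + 2 = 1066  −1 ⇒ G_2=1065
G_2=1065  [base 4] 4^(4 + 1) + 2·4^2 + 2·4 + 1  →[4↦5]→  5^(5 + 1) + 2·5^2 + 2·5 + 1 = 15686  −1 ⇒ G_3=15685
G_3=15685  [base 5] 5^(5 + 1) + 2·5^2 + 2·5  →[5↦6]→  6^(6 + 1) + 2·6^2 + 2·6 = 280020  −1 ⇒ G_4=280019
G_4=280019  [base 6] 6^(6 + 1) + 2·6^2 + 6 + 5  →[6↦7]→  7^(7 + 1) + 2·7^2 + 7 + 5 = 5764911  −1 ⇒ G_5=5764910
G_5=5764910  [base 7] 7^(7 + 1) + 2·7^2 + 7 + 4  →[7↦8]→  8^(8 + 1) + 2·8^2 + 8 + 4 = 134217868  −1 ⇒ G_6=134217867
G_6=134217867  [base 8] 8^(8 + 1) + 2·8^2 + 8 + 3  →[8↦9]→  9^(9 + 1) + 2·9^2 + 9 + 3 = 3486784575  −1 ⇒ G_7=3486784574
G_7=3486784574  [base 9] 9^(9 + 1) + 2·9^2 + 9 + 2  →[9↦10]→  10^(10 + 1) + 2·10^2 + 10 + 2 = 100000000212  −1 ⇒ G_8=100000000211

3486784574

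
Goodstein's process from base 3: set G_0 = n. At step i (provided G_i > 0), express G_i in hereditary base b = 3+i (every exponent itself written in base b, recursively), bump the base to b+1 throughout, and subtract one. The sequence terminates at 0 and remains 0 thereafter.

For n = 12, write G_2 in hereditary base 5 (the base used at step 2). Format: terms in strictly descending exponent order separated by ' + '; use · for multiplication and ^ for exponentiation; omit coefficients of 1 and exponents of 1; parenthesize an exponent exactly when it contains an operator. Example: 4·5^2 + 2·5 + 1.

5^2 + 2

i=0: 12 = 3^2 + 3 (b=3); 3→4: 4^2 + 4 = 20; 20−1 = 19
i=1: 19 = 4^2 + 3 (b=4); 4→5: 5^2 + 3 = 28; 28−1 = 27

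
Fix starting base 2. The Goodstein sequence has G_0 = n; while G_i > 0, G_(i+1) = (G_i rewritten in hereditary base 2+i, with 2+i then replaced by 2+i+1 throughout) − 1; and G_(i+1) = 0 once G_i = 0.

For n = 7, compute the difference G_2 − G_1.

G_0=7  [base 2] 2^2 + 2 + 1  →[2↦3]→  3^3 + 3 + 1 = 31  −1 ⇒ G_1=30
G_1=30  [base 3] 3^3 + 3  →[3↦4]→  4^4 + 4 = 260  −1 ⇒ G_2=259

229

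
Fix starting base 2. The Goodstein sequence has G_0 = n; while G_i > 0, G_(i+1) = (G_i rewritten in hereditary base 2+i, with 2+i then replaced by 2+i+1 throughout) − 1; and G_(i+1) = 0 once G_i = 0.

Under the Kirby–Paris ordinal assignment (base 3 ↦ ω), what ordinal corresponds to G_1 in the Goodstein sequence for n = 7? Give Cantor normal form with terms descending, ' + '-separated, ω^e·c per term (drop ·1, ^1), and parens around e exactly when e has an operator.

i=0: 7 = 2^2 + 2 + 1 (b=2); 2→3: 3^3 + 3 + 1 = 31; 31−1 = 30
i=1: 30 = 3^3 + 3 (b=3); 3→4: 4^4 + 4 = 260; 260−1 = 259

ω^ω + ω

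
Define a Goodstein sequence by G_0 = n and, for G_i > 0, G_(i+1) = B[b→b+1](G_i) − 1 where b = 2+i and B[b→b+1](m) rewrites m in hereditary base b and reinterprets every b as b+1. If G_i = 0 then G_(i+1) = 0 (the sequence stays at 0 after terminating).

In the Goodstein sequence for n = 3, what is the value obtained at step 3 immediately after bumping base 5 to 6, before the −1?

2

step 0: 3 = 2 + 1; sub 3 for 2: 3 + 1; = 4; G_1 = 4−1 = 3
step 1: 3 = 3; sub 4 for 3: 4; = 4; G_2 = 4−1 = 3
step 2: 3 = 3; sub 5 for 4: 3; = 3; G_3 = 3−1 = 2
step 3: 2 = 2; sub 6 for 5: 2; = 2; G_4 = 2−1 = 1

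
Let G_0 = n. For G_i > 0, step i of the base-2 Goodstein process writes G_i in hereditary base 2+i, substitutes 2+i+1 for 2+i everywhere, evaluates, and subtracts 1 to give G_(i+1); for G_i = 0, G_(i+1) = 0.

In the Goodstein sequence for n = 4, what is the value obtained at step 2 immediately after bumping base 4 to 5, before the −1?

G_0=4  [base 2] 2^2  →[2↦3]→  3^3 = 27  −1 ⇒ G_1=26
G_1=26  [base 3] 2·3^2 + 2·3 + 2  →[3↦4]→  2·4^2 + 2·4 + 2 = 42  −1 ⇒ G_2=41
G_2=41  [base 4] 2·4^2 + 2·4 + 1  →[4↦5]→  2·5^2 + 2·5 + 1 = 61  −1 ⇒ G_3=60

61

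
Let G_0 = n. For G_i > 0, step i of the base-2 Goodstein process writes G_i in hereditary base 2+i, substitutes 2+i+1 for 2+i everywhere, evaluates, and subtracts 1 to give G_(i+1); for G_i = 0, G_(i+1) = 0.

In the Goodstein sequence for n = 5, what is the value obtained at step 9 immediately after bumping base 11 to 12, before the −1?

5644

G_0=5  [base 2] 2^2 + 1  →[2↦3]→  3^3 + 1 = 28  −1 ⇒ G_1=27
G_1=27  [base 3] 3^3  →[3↦4]→  4^4 = 256  −1 ⇒ G_2=255
G_2=255  [base 4] 3·4^3 + 3·4^2 + 3·4 + 3  →[4↦5]→  3·5^3 + 3·5^2 + 3·5 + 3 = 468  −1 ⇒ G_3=467
G_3=467  [base 5] 3·5^3 + 3·5^2 + 3·5 + 2  →[5↦6]→  3·6^3 + 3·6^2 + 3·6 + 2 = 776  −1 ⇒ G_4=775
G_4=775  [base 6] 3·6^3 + 3·6^2 + 3·6 + 1  →[6↦7]→  3·7^3 + 3·7^2 + 3·7 + 1 = 1198  −1 ⇒ G_5=1197
G_5=1197  [base 7] 3·7^3 + 3·7^2 + 3·7  →[7↦8]→  3·8^3 + 3·8^2 + 3·8 = 1752  −1 ⇒ G_6=1751
G_6=1751  [base 8] 3·8^3 + 3·8^2 + 2·8 + 7  →[8↦9]→  3·9^3 + 3·9^2 + 2·9 + 7 = 2455  −1 ⇒ G_7=2454
G_7=2454  [base 9] 3·9^3 + 3·9^2 + 2·9 + 6  →[9↦10]→  3·10^3 + 3·10^2 + 2·10 + 6 = 3326  −1 ⇒ G_8=3325
G_8=3325  [base 10] 3·10^3 + 3·10^2 + 2·10 + 5  →[10↦11]→  3·11^3 + 3·11^2 + 2·11 + 5 = 4383  −1 ⇒ G_9=4382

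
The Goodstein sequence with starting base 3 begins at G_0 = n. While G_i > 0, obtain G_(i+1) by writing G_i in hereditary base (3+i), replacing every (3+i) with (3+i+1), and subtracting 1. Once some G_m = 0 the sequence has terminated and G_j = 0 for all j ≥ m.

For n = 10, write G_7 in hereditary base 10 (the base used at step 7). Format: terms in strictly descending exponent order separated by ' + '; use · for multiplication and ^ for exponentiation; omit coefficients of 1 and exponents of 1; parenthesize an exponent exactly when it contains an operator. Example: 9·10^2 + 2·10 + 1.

G_0=10  [base 3] 3^2 + 1  →[3↦4]→  4^2 + 1 = 17  −1 ⇒ G_1=16
G_1=16  [base 4] 4^2  →[4↦5]→  5^2 = 25  −1 ⇒ G_2=24
G_2=24  [base 5] 4·5 + 4  →[5↦6]→  4·6 + 4 = 28  −1 ⇒ G_3=27
G_3=27  [base 6] 4·6 + 3  →[6↦7]→  4·7 + 3 = 31  −1 ⇒ G_4=30
G_4=30  [base 7] 4·7 + 2  →[7↦8]→  4·8 + 2 = 34  −1 ⇒ G_5=33
G_5=33  [base 8] 4·8 + 1  →[8↦9]→  4·9 + 1 = 37  −1 ⇒ G_6=36
G_6=36  [base 9] 4·9  →[9↦10]→  4·10 = 40  −1 ⇒ G_7=39
G_7=39  [base 10] 3·10 + 9  →[10↦11]→  3·11 + 9 = 42  −1 ⇒ G_8=41

3·10 + 9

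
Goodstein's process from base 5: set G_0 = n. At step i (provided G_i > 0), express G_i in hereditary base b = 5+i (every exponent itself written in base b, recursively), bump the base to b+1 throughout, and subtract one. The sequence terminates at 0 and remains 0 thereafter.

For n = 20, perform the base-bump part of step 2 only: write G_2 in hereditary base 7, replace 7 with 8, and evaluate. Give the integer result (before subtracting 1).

step 0: 20 = 4·5; sub 6 for 5: 4·6; = 24; G_1 = 24−1 = 23
step 1: 23 = 3·6 + 5; sub 7 for 6: 3·7 + 5; = 26; G_2 = 26−1 = 25
step 2: 25 = 3·7 + 4; sub 8 for 7: 3·8 + 4; = 28; G_3 = 28−1 = 27

28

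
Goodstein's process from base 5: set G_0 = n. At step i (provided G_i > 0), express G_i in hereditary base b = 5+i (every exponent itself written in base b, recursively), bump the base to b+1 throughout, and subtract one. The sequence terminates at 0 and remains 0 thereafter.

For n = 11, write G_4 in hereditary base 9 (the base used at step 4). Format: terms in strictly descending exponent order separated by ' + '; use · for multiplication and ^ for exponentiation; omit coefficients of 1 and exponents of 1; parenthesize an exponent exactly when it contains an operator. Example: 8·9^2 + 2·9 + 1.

(0) 11|_5 = 2·5 + 1 ↦ 2·6 + 1|_6 = 13 ⇒ 12
(1) 12|_6 = 2·6 ↦ 2·7|_7 = 14 ⇒ 13
(2) 13|_7 = 7 + 6 ↦ 8 + 6|_8 = 14 ⇒ 13
(3) 13|_8 = 8 + 5 ↦ 9 + 5|_9 = 14 ⇒ 13

9 + 4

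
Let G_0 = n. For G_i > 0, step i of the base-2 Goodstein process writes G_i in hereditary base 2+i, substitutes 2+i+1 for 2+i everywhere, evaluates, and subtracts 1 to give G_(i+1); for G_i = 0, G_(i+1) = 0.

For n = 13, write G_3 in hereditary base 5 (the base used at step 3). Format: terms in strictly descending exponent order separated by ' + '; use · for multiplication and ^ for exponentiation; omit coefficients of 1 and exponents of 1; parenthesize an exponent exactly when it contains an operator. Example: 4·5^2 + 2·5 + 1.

G_0 = 13. HB_2(13) = 2^(2 + 1) + 2^2 + 1. Bump = 109. G_1 = 108.
G_1 = 108. HB_3(108) = 3^(3 + 1) + 3^3. Bump = 1280. G_2 = 1279.
G_2 = 1279. HB_4(1279) = 4^(4 + 1) + 3·4^3 + 3·4^2 + 3·4 + 3. Bump = 16093. G_3 = 16092.
G_3 = 16092. HB_5(16092) = 5^(5 + 1) + 3·5^3 + 3·5^2 + 3·5 + 2. Bump = 280712. G_4 = 280711.

5^(5 + 1) + 3·5^3 + 3·5^2 + 3·5 + 2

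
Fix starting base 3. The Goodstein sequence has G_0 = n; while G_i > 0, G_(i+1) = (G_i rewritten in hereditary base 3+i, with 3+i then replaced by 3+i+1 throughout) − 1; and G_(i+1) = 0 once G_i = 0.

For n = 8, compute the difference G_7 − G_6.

i=0: 8 = 2·3 + 2 (b=3); 3→4: 2·4 + 2 = 10; 10−1 = 9
i=1: 9 = 2·4 + 1 (b=4); 4→5: 2·5 + 1 = 11; 11−1 = 10
i=2: 10 = 2·5 (b=5); 5→6: 2·6 = 12; 12−1 = 11
i=3: 11 = 6 + 5 (b=6); 6→7: 7 + 5 = 12; 12−1 = 11
i=4: 11 = 7 + 4 (b=7); 7→8: 8 + 4 = 12; 12−1 = 11
i=5: 11 = 8 + 3 (b=8); 8→9: 9 + 3 = 12; 12−1 = 11
i=6: 11 = 9 + 2 (b=9); 9→10: 10 + 2 = 12; 12−1 = 11

0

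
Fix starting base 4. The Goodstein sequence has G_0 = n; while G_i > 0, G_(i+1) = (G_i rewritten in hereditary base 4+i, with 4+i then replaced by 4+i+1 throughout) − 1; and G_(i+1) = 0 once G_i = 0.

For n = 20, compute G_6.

base 4: 20 = 4^2 + 4; at 5: 5^2 + 5 = 30; next = 29
base 5: 29 = 5^2 + 4; at 6: 6^2 + 4 = 40; next = 39
base 6: 39 = 6^2 + 3; at 7: 7^2 + 3 = 52; next = 51
base 7: 51 = 7^2 + 2; at 8: 8^2 + 2 = 66; next = 65
base 8: 65 = 8^2 + 1; at 9: 9^2 + 1 = 82; next = 81
base 9: 81 = 9^2; at 10: 10^2 = 100; next = 99
base 10: 99 = 9·10 + 9; at 11: 9·11 + 9 = 108; next = 107

99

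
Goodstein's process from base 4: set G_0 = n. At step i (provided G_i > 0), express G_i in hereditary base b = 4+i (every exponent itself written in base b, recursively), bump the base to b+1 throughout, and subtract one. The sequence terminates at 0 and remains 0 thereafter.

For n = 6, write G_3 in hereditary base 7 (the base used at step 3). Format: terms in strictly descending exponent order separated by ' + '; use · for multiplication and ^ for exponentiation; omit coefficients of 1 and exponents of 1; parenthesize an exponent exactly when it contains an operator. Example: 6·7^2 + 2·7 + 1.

step 0: 6 = 4 + 2; sub 5 for 4: 5 + 2; = 7; G_1 = 7−1 = 6
step 1: 6 = 5 + 1; sub 6 for 5: 6 + 1; = 7; G_2 = 7−1 = 6
step 2: 6 = 6; sub 7 for 6: 7; = 7; G_3 = 7−1 = 6
step 3: 6 = 6; sub 8 for 7: 6; = 6; G_4 = 6−1 = 5

6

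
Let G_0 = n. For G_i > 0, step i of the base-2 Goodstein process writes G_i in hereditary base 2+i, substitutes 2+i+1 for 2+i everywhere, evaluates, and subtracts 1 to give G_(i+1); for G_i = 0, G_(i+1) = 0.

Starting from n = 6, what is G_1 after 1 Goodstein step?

i=0: 6 = 2^2 + 2 (b=2); 2→3: 3^3 + 3 = 30; 30−1 = 29
i=1: 29 = 3^3 + 2 (b=3); 3→4: 4^4 + 2 = 258; 258−1 = 257

29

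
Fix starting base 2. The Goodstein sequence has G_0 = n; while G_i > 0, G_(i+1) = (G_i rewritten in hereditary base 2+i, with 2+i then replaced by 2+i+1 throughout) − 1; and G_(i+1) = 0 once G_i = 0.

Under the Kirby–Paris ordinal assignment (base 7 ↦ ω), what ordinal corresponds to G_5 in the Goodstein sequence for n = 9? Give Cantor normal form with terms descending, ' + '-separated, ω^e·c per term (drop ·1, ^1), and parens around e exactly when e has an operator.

ω^ω·3 + ω^3·3 + ω^2·3 + ω·3

(0) 9|_2 = 2^(2 + 1) + 1 ↦ 3^(3 + 1) + 1|_3 = 82 ⇒ 81
(1) 81|_3 = 3^(3 + 1) ↦ 4^(4 + 1)|_4 = 1024 ⇒ 1023
(2) 1023|_4 = 3·4^4 + 3·4^3 + 3·4^2 + 3·4 + 3 ↦ 3·5^5 + 3·5^3 + 3·5^2 + 3·5 + 3|_5 = 9843 ⇒ 9842
(3) 9842|_5 = 3·5^5 + 3·5^3 + 3·5^2 + 3·5 + 2 ↦ 3·6^6 + 3·6^3 + 3·6^2 + 3·6 + 2|_6 = 140744 ⇒ 140743
(4) 140743|_6 = 3·6^6 + 3·6^3 + 3·6^2 + 3·6 + 1 ↦ 3·7^7 + 3·7^3 + 3·7^2 + 3·7 + 1|_7 = 2471827 ⇒ 2471826
(5) 2471826|_7 = 3·7^7 + 3·7^3 + 3·7^2 + 3·7 ↦ 3·8^8 + 3·8^3 + 3·8^2 + 3·8|_8 = 50333400 ⇒ 50333399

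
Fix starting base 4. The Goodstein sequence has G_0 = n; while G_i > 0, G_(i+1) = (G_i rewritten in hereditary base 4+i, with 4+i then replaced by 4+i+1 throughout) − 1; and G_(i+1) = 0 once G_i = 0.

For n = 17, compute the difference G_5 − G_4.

G_0 = 17. HB_4(17) = 4^2 + 1. Bump = 26. G_1 = 25.
G_1 = 25. HB_5(25) = 5^2. Bump = 36. G_2 = 35.
G_2 = 35. HB_6(35) = 5·6 + 5. Bump = 40. G_3 = 39.
G_3 = 39. HB_7(39) = 5·7 + 4. Bump = 44. G_4 = 43.
G_4 = 43. HB_8(43) = 5·8 + 3. Bump = 48. G_5 = 47.

4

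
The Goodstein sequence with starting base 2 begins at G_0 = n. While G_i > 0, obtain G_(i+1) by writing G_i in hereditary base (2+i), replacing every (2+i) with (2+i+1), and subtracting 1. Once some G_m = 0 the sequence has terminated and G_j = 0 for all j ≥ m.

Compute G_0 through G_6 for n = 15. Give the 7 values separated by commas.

15, 111, 1283, 18752, 326593, 6588344, 150994943

G_0 = 15. HB_2(15) = 2^(2 + 1) + 2^2 + 2 + 1. Bump = 112. G_1 = 111.
G_1 = 111. HB_3(111) = 3^(3 + 1) + 3^3 + 3. Bump = 1284. G_2 = 1283.
G_2 = 1283. HB_4(1283) = 4^(4 + 1) + 4^4 + 3. Bump = 18753. G_3 = 18752.
G_3 = 18752. HB_5(18752) = 5^(5 + 1) + 5^5 + 2. Bump = 326594. G_4 = 326593.
G_4 = 326593. HB_6(326593) = 6^(6 + 1) + 6^6 + 1. Bump = 6588345. G_5 = 6588344.
G_5 = 6588344. HB_7(6588344) = 7^(7 + 1) + 7^7. Bump = 150994944. G_6 = 150994943.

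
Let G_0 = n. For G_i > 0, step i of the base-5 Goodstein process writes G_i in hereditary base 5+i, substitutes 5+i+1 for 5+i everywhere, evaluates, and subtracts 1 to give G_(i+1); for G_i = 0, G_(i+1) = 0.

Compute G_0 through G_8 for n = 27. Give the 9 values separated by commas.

27, 37, 49, 63, 69, 75, 81, 87, 93

G_0=27  [base 5] 5^2 + 2  →[5↦6]→  6^2 + 2 = 38  −1 ⇒ G_1=37
G_1=37  [base 6] 6^2 + 1  →[6↦7]→  7^2 + 1 = 50  −1 ⇒ G_2=49
G_2=49  [base 7] 7^2  →[7↦8]→  8^2 = 64  −1 ⇒ G_3=63
G_3=63  [base 8] 7·8 + 7  →[8↦9]→  7·9 + 7 = 70  −1 ⇒ G_4=69
G_4=69  [base 9] 7·9 + 6  →[9↦10]→  7·10 + 6 = 76  −1 ⇒ G_5=75
G_5=75  [base 10] 7·10 + 5  →[10↦11]→  7·11 + 5 = 82  −1 ⇒ G_6=81
G_6=81  [base 11] 7·11 + 4  →[11↦12]→  7·12 + 4 = 88  −1 ⇒ G_7=87
G_7=87  [base 12] 7·12 + 3  →[12↦13]→  7·13 + 3 = 94  −1 ⇒ G_8=93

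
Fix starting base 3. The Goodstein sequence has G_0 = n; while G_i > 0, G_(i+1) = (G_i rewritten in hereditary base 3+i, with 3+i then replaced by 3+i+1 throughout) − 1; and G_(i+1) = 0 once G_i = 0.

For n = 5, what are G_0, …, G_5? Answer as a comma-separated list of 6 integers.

i=0: 5 = 3 + 2 (b=3); 3→4: 4 + 2 = 6; 6−1 = 5
i=1: 5 = 4 + 1 (b=4); 4→5: 5 + 1 = 6; 6−1 = 5
i=2: 5 = 5 (b=5); 5→6: 6 = 6; 6−1 = 5
i=3: 5 = 5 (b=6); 6→7: 5 = 5; 5−1 = 4
i=4: 4 = 4 (b=7); 7→8: 4 = 4; 4−1 = 3

5, 5, 5, 5, 4, 3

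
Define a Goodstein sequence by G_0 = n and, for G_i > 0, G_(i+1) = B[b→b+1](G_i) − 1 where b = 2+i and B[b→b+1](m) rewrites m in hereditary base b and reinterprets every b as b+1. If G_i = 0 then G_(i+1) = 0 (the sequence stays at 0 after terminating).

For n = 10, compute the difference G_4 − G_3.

i=0: 10 = 2^(2 + 1) + 2 (b=2); 2→3: 3^(3 + 1) + 3 = 84; 84−1 = 83
i=1: 83 = 3^(3 + 1) + 2 (b=3); 3→4: 4^(4 + 1) + 2 = 1026; 1026−1 = 1025
i=2: 1025 = 4^(4 + 1) + 1 (b=4); 4→5: 5^(5 + 1) + 1 = 15626; 15626−1 = 15625
i=3: 15625 = 5^(5 + 1) (b=5); 5→6: 6^(6 + 1) = 279936; 279936−1 = 279935

264310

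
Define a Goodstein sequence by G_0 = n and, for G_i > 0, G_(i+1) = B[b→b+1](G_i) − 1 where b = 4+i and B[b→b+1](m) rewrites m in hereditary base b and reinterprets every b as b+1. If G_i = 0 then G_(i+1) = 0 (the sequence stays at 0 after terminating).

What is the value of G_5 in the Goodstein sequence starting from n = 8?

[0] 8 ≡ 2·4 (base 4). Lift 5: 10. −1: 9.
[1] 9 ≡ 5 + 4 (base 5). Lift 6: 10. −1: 9.
[2] 9 ≡ 6 + 3 (base 6). Lift 7: 10. −1: 9.
[3] 9 ≡ 7 + 2 (base 7). Lift 8: 10. −1: 9.
[4] 9 ≡ 8 + 1 (base 8). Lift 9: 10. −1: 9.
[5] 9 ≡ 9 (base 9). Lift 10: 10. −1: 9.

9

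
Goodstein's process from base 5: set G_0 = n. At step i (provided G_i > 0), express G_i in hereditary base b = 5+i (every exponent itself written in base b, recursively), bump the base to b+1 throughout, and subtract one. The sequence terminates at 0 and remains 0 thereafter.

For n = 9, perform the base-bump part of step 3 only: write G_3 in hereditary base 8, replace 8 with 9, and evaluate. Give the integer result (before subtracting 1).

step 0: 9 = 5 + 4; sub 6 for 5: 6 + 4; = 10; G_1 = 10−1 = 9
step 1: 9 = 6 + 3; sub 7 for 6: 7 + 3; = 10; G_2 = 10−1 = 9
step 2: 9 = 7 + 2; sub 8 for 7: 8 + 2; = 10; G_3 = 10−1 = 9

10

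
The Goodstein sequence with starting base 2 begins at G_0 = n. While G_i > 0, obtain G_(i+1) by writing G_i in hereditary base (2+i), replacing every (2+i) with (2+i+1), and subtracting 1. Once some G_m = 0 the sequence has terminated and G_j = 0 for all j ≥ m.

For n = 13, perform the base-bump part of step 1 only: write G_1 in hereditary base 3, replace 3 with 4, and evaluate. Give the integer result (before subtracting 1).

base 2: 13 = 2^(2 + 1) + 2^2 + 1; at 3: 3^(3 + 1) + 3^3 + 1 = 109; next = 108
base 3: 108 = 3^(3 + 1) + 3^3; at 4: 4^(4 + 1) + 4^4 = 1280; next = 1279

1280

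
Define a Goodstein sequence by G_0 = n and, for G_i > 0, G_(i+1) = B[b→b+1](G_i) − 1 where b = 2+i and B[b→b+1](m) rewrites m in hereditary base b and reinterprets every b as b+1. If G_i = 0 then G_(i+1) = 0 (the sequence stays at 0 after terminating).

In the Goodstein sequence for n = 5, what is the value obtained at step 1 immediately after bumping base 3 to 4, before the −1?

256

step 0: 5 = 2^2 + 1; sub 3 for 2: 3^3 + 1; = 28; G_1 = 28−1 = 27
step 1: 27 = 3^3; sub 4 for 3: 4^4; = 256; G_2 = 256−1 = 255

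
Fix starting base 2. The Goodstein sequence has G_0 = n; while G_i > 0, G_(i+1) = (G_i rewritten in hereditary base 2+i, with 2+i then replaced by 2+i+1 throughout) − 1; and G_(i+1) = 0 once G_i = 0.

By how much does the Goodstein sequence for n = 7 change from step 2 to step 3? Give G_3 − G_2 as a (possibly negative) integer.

2868

[0] 7 ≡ 2^2 + 2 + 1 (base 2). Lift 3: 31. −1: 30.
[1] 30 ≡ 3^3 + 3 (base 3). Lift 4: 260. −1: 259.
[2] 259 ≡ 4^4 + 3 (base 4). Lift 5: 3128. −1: 3127.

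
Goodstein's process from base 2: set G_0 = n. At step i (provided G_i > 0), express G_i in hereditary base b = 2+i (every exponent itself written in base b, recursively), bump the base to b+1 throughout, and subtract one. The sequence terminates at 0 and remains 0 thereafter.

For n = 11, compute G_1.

84

G_0 = 11. HB_2(11) = 2^(2 + 1) + 2 + 1. Bump = 85. G_1 = 84.
G_1 = 84. HB_3(84) = 3^(3 + 1) + 3. Bump = 1028. G_2 = 1027.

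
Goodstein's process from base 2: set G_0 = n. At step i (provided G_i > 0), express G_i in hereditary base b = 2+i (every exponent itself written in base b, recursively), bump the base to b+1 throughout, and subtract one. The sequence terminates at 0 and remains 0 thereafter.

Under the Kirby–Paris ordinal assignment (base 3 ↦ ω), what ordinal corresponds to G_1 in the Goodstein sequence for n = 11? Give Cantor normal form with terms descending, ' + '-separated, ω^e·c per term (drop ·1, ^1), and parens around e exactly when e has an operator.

ω^(ω + 1) + ω

step 0: 11 = 2^(2 + 1) + 2 + 1; sub 3 for 2: 3^(3 + 1) + 3 + 1; = 85; G_1 = 85−1 = 84
step 1: 84 = 3^(3 + 1) + 3; sub 4 for 3: 4^(4 + 1) + 4; = 1028; G_2 = 1028−1 = 1027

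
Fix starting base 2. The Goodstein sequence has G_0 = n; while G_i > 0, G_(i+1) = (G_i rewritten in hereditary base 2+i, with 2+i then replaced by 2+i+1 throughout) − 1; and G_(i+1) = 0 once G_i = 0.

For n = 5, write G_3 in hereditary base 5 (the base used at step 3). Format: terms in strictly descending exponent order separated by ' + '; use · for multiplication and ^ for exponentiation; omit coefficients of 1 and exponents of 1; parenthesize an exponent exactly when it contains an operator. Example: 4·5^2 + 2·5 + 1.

3·5^3 + 3·5^2 + 3·5 + 2

G_0=5  [base 2] 2^2 + 1  →[2↦3]→  3^3 + 1 = 28  −1 ⇒ G_1=27
G_1=27  [base 3] 3^3  →[3↦4]→  4^4 = 256  −1 ⇒ G_2=255
G_2=255  [base 4] 3·4^3 + 3·4^2 + 3·4 + 3  →[4↦5]→  3·5^3 + 3·5^2 + 3·5 + 3 = 468  −1 ⇒ G_3=467
G_3=467  [base 5] 3·5^3 + 3·5^2 + 3·5 + 2  →[5↦6]→  3·6^3 + 3·6^2 + 3·6 + 2 = 776  −1 ⇒ G_4=775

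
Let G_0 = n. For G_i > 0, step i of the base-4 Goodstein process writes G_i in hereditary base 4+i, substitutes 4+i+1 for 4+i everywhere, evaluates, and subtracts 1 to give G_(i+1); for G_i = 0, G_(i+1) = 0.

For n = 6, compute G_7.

2

6 —HB4→ 4 + 2 —bump→ 5 + 2 = 7 —(−1)→ 6
6 —HB5→ 5 + 1 —bump→ 6 + 1 = 7 —(−1)→ 6
6 —HB6→ 6 —bump→ 7 = 7 —(−1)→ 6
6 —HB7→ 6 —bump→ 6 = 6 —(−1)→ 5
5 —HB8→ 5 —bump→ 5 = 5 —(−1)→ 4
4 —HB9→ 4 —bump→ 4 = 4 —(−1)→ 3
3 —HB10→ 3 —bump→ 3 = 3 —(−1)→ 2
2 —HB11→ 2 —bump→ 2 = 2 —(−1)→ 1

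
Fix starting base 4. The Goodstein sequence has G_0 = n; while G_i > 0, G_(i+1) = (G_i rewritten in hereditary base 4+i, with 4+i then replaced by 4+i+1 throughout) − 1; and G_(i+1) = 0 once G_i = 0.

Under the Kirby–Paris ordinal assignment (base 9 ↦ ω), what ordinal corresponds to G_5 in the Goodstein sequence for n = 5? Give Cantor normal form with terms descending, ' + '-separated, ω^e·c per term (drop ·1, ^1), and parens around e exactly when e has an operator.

2

(0) 5|_4 = 4 + 1 ↦ 5 + 1|_5 = 6 ⇒ 5
(1) 5|_5 = 5 ↦ 6|_6 = 6 ⇒ 5
(2) 5|_6 = 5 ↦ 5|_7 = 5 ⇒ 4
(3) 4|_7 = 4 ↦ 4|_8 = 4 ⇒ 3
(4) 3|_8 = 3 ↦ 3|_9 = 3 ⇒ 2
(5) 2|_9 = 2 ↦ 2|_10 = 2 ⇒ 1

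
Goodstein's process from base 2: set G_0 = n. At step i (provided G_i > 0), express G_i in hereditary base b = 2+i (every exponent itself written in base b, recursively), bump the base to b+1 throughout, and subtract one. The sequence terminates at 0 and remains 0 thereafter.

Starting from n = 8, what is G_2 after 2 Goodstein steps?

553

step 0: 8 = 2^(2 + 1); sub 3 for 2: 3^(3 + 1); = 81; G_1 = 81−1 = 80
step 1: 80 = 2·3^3 + 2·3^2 + 2·3 + 2; sub 4 for 3: 2·4^4 + 2·4^2 + 2·4 + 2; = 554; G_2 = 554−1 = 553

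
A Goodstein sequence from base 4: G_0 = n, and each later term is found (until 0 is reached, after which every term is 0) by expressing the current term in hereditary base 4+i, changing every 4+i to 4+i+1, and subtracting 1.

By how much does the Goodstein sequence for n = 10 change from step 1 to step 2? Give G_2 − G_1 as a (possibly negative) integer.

1

10 —HB4→ 2·4 + 2 —bump→ 2·5 + 2 = 12 —(−1)→ 11
11 —HB5→ 2·5 + 1 —bump→ 2·6 + 1 = 13 —(−1)→ 12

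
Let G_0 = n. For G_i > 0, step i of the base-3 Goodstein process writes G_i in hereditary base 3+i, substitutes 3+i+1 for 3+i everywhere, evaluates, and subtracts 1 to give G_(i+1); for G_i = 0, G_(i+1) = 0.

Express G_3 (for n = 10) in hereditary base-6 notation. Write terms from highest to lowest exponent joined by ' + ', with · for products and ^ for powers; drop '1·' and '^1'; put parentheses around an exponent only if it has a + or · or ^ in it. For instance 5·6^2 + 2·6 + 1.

4·6 + 3

base 3: 10 = 3^2 + 1; at 4: 4^2 + 1 = 17; next = 16
base 4: 16 = 4^2; at 5: 5^2 = 25; next = 24
base 5: 24 = 4·5 + 4; at 6: 4·6 + 4 = 28; next = 27
base 6: 27 = 4·6 + 3; at 7: 4·7 + 3 = 31; next = 30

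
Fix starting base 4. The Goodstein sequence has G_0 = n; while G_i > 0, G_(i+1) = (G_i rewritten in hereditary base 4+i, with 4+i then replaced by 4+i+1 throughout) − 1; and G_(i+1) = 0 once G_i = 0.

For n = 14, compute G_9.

i=0: 14 = 3·4 + 2 (b=4); 4→5: 3·5 + 2 = 17; 17−1 = 16
i=1: 16 = 3·5 + 1 (b=5); 5→6: 3·6 + 1 = 19; 19−1 = 18
i=2: 18 = 3·6 (b=6); 6→7: 3·7 = 21; 21−1 = 20
i=3: 20 = 2·7 + 6 (b=7); 7→8: 2·8 + 6 = 22; 22−1 = 21
i=4: 21 = 2·8 + 5 (b=8); 8→9: 2·9 + 5 = 23; 23−1 = 22
i=5: 22 = 2·9 + 4 (b=9); 9→10: 2·10 + 4 = 24; 24−1 = 23
i=6: 23 = 2·10 + 3 (b=10); 10→11: 2·11 + 3 = 25; 25−1 = 24
i=7: 24 = 2·11 + 2 (b=11); 11→12: 2·12 + 2 = 26; 26−1 = 25
i=8: 25 = 2·12 + 1 (b=12); 12→13: 2·13 + 1 = 27; 27−1 = 26

26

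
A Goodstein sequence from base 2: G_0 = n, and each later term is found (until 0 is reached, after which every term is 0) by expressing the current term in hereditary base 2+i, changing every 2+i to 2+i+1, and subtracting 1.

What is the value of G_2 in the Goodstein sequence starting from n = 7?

259

(0) 7|_2 = 2^2 + 2 + 1 ↦ 3^3 + 3 + 1|_3 = 31 ⇒ 30
(1) 30|_3 = 3^3 + 3 ↦ 4^4 + 4|_4 = 260 ⇒ 259
(2) 259|_4 = 4^4 + 3 ↦ 5^5 + 3|_5 = 3128 ⇒ 3127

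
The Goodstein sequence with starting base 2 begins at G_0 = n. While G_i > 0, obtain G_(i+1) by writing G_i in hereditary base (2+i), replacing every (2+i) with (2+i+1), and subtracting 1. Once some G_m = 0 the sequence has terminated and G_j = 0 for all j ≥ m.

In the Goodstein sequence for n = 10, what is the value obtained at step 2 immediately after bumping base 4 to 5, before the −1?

i=0: 10 = 2^(2 + 1) + 2 (b=2); 2→3: 3^(3 + 1) + 3 = 84; 84−1 = 83
i=1: 83 = 3^(3 + 1) + 2 (b=3); 3→4: 4^(4 + 1) + 2 = 1026; 1026−1 = 1025
i=2: 1025 = 4^(4 + 1) + 1 (b=4); 4→5: 5^(5 + 1) + 1 = 15626; 15626−1 = 15625

15626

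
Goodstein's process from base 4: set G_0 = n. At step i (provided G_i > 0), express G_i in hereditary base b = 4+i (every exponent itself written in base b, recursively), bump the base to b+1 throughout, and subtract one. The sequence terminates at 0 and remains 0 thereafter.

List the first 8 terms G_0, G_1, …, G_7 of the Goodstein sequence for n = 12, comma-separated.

[0] 12 ≡ 3·4 (base 4). Lift 5: 15. −1: 14.
[1] 14 ≡ 2·5 + 4 (base 5). Lift 6: 16. −1: 15.
[2] 15 ≡ 2·6 + 3 (base 6). Lift 7: 17. −1: 16.
[3] 16 ≡ 2·7 + 2 (base 7). Lift 8: 18. −1: 17.
[4] 17 ≡ 2·8 + 1 (base 8). Lift 9: 19. −1: 18.
[5] 18 ≡ 2·9 (base 9). Lift 10: 20. −1: 19.
[6] 19 ≡ 10 + 9 (base 10). Lift 11: 20. −1: 19.

12, 14, 15, 16, 17, 18, 19, 19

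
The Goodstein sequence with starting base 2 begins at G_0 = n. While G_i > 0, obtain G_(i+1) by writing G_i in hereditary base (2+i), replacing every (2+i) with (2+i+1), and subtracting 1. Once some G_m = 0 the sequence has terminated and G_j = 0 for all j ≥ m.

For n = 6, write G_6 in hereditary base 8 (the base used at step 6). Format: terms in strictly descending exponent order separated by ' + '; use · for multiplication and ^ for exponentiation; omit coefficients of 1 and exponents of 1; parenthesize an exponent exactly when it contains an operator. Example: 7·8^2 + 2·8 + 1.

5·8^5 + 5·8^4 + 5·8^3 + 5·8^2 + 5·8 + 3

i=0: 6 = 2^2 + 2 (b=2); 2→3: 3^3 + 3 = 30; 30−1 = 29
i=1: 29 = 3^3 + 2 (b=3); 3→4: 4^4 + 2 = 258; 258−1 = 257
i=2: 257 = 4^4 + 1 (b=4); 4→5: 5^5 + 1 = 3126; 3126−1 = 3125
i=3: 3125 = 5^5 (b=5); 5→6: 6^6 = 46656; 46656−1 = 46655
i=4: 46655 = 5·6^5 + 5·6^4 + 5·6^3 + 5·6^2 + 5·6 + 5 (b=6); 6→7: 5·7^5 + 5·7^4 + 5·7^3 + 5·7^2 + 5·7 + 5 = 98040; 98040−1 = 98039
i=5: 98039 = 5·7^5 + 5·7^4 + 5·7^3 + 5·7^2 + 5·7 + 4 (b=7); 7→8: 5·8^5 + 5·8^4 + 5·8^3 + 5·8^2 + 5·8 + 4 = 187244; 187244−1 = 187243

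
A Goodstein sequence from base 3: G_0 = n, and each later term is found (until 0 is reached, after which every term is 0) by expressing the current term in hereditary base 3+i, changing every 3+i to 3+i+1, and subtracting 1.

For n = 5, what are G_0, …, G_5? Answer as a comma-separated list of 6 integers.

5, 5, 5, 5, 4, 3

[0] 5 ≡ 3 + 2 (base 3). Lift 4: 6. −1: 5.
[1] 5 ≡ 4 + 1 (base 4). Lift 5: 6. −1: 5.
[2] 5 ≡ 5 (base 5). Lift 6: 6. −1: 5.
[3] 5 ≡ 5 (base 6). Lift 7: 5. −1: 4.
[4] 4 ≡ 4 (base 7). Lift 8: 4. −1: 3.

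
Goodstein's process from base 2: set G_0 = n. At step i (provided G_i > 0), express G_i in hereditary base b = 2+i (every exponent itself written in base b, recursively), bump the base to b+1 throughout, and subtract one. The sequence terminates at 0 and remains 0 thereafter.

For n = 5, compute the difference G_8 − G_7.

871

G_0=5  [base 2] 2^2 + 1  →[2↦3]→  3^3 + 1 = 28  −1 ⇒ G_1=27
G_1=27  [base 3] 3^3  →[3↦4]→  4^4 = 256  −1 ⇒ G_2=255
G_2=255  [base 4] 3·4^3 + 3·4^2 + 3·4 + 3  →[4↦5]→  3·5^3 + 3·5^2 + 3·5 + 3 = 468  −1 ⇒ G_3=467
G_3=467  [base 5] 3·5^3 + 3·5^2 + 3·5 + 2  →[5↦6]→  3·6^3 + 3·6^2 + 3·6 + 2 = 776  −1 ⇒ G_4=775
G_4=775  [base 6] 3·6^3 + 3·6^2 + 3·6 + 1  →[6↦7]→  3·7^3 + 3·7^2 + 3·7 + 1 = 1198  −1 ⇒ G_5=1197
G_5=1197  [base 7] 3·7^3 + 3·7^2 + 3·7  →[7↦8]→  3·8^3 + 3·8^2 + 3·8 = 1752  −1 ⇒ G_6=1751
G_6=1751  [base 8] 3·8^3 + 3·8^2 + 2·8 + 7  →[8↦9]→  3·9^3 + 3·9^2 + 2·9 + 7 = 2455  −1 ⇒ G_7=2454
G_7=2454  [base 9] 3·9^3 + 3·9^2 + 2·9 + 6  →[9↦10]→  3·10^3 + 3·10^2 + 2·10 + 6 = 3326  −1 ⇒ G_8=3325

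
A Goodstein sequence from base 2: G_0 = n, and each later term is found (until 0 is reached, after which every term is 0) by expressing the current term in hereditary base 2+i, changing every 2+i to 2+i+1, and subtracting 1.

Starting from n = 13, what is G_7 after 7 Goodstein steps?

13 —HB2→ 2^(2 + 1) + 2^2 + 1 —bump→ 3^(3 + 1) + 3^3 + 1 = 109 —(−1)→ 108
108 —HB3→ 3^(3 + 1) + 3^3 —bump→ 4^(4 + 1) + 4^4 = 1280 —(−1)→ 1279
1279 —HB4→ 4^(4 + 1) + 3·4^3 + 3·4^2 + 3·4 + 3 —bump→ 5^(5 + 1) + 3·5^3 + 3·5^2 + 3·5 + 3 = 16093 —(−1)→ 16092
16092 —HB5→ 5^(5 + 1) + 3·5^3 + 3·5^2 + 3·5 + 2 —bump→ 6^(6 + 1) + 3·6^3 + 3·6^2 + 3·6 + 2 = 280712 —(−1)→ 280711
280711 —HB6→ 6^(6 + 1) + 3·6^3 + 3·6^2 + 3·6 + 1 —bump→ 7^(7 + 1) + 3·7^3 + 3·7^2 + 3·7 + 1 = 5765999 —(−1)→ 5765998
5765998 —HB7→ 7^(7 + 1) + 3·7^3 + 3·7^2 + 3·7 —bump→ 8^(8 + 1) + 3·8^3 + 3·8^2 + 3·8 = 134219480 —(−1)→ 134219479
134219479 —HB8→ 8^(8 + 1) + 3·8^3 + 3·8^2 + 2·8 + 7 —bump→ 9^(9 + 1) + 3·9^3 + 3·9^2 + 2·9 + 7 = 3486786856 —(−1)→ 3486786855

3486786855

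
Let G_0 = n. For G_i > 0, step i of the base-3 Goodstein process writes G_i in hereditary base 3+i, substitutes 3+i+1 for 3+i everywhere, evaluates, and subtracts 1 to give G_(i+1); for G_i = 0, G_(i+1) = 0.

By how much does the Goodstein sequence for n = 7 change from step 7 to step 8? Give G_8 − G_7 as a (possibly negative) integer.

step 0: 7 = 2·3 + 1; sub 4 for 3: 2·4 + 1; = 9; G_1 = 9−1 = 8
step 1: 8 = 2·4; sub 5 for 4: 2·5; = 10; G_2 = 10−1 = 9
step 2: 9 = 5 + 4; sub 6 for 5: 6 + 4; = 10; G_3 = 10−1 = 9
step 3: 9 = 6 + 3; sub 7 for 6: 7 + 3; = 10; G_4 = 10−1 = 9
step 4: 9 = 7 + 2; sub 8 for 7: 8 + 2; = 10; G_5 = 10−1 = 9
step 5: 9 = 8 + 1; sub 9 for 8: 9 + 1; = 10; G_6 = 10−1 = 9
step 6: 9 = 9; sub 10 for 9: 10; = 10; G_7 = 10−1 = 9
step 7: 9 = 9; sub 11 for 10: 9; = 9; G_8 = 9−1 = 8

-1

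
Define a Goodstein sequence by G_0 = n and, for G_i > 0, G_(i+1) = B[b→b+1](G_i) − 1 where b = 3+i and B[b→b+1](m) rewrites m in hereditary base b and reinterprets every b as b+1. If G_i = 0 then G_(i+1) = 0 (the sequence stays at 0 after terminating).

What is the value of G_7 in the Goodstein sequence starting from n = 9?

25

[0] 9 ≡ 3^2 (base 3). Lift 4: 16. −1: 15.
[1] 15 ≡ 3·4 + 3 (base 4). Lift 5: 18. −1: 17.
[2] 17 ≡ 3·5 + 2 (base 5). Lift 6: 20. −1: 19.
[3] 19 ≡ 3·6 + 1 (base 6). Lift 7: 22. −1: 21.
[4] 21 ≡ 3·7 (base 7). Lift 8: 24. −1: 23.
[5] 23 ≡ 2·8 + 7 (base 8). Lift 9: 25. −1: 24.
[6] 24 ≡ 2·9 + 6 (base 9). Lift 10: 26. −1: 25.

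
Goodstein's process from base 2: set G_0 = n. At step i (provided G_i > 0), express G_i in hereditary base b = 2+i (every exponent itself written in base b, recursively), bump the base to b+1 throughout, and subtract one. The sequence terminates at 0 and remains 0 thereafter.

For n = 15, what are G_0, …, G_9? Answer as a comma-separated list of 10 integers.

15, 111, 1283, 18752, 326593, 6588344, 150994943, 3524450280, 100077777775, 3138578427934

base 2: 15 = 2^(2 + 1) + 2^2 + 2 + 1; at 3: 3^(3 + 1) + 3^3 + 3 + 1 = 112; next = 111
base 3: 111 = 3^(3 + 1) + 3^3 + 3; at 4: 4^(4 + 1) + 4^4 + 4 = 1284; next = 1283
base 4: 1283 = 4^(4 + 1) + 4^4 + 3; at 5: 5^(5 + 1) + 5^5 + 3 = 18753; next = 18752
base 5: 18752 = 5^(5 + 1) + 5^5 + 2; at 6: 6^(6 + 1) + 6^6 + 2 = 326594; next = 326593
base 6: 326593 = 6^(6 + 1) + 6^6 + 1; at 7: 7^(7 + 1) + 7^7 + 1 = 6588345; next = 6588344
base 7: 6588344 = 7^(7 + 1) + 7^7; at 8: 8^(8 + 1) + 8^8 = 150994944; next = 150994943
base 8: 150994943 = 8^(8 + 1) + 7·8^7 + 7·8^6 + 7·8^5 + 7·8^4 + 7·8^3 + 7·8^2 + 7·8 + 7; at 9: 9^(9 + 1) + 7·9^7 + 7·9^6 + 7·9^5 + 7·9^4 + 7·9^3 + 7·9^2 + 7·9 + 7 = 3524450281; next = 3524450280
base 9: 3524450280 = 9^(9 + 1) + 7·9^7 + 7·9^6 + 7·9^5 + 7·9^4 + 7·9^3 + 7·9^2 + 7·9 + 6; at 10: 10^(10 + 1) + 7·10^7 + 7·10^6 + 7·10^5 + 7·10^4 + 7·10^3 + 7·10^2 + 7·10 + 6 = 100077777776; next = 100077777775
base 10: 100077777775 = 10^(10 + 1) + 7·10^7 + 7·10^6 + 7·10^5 + 7·10^4 + 7·10^3 + 7·10^2 + 7·10 + 5; at 11: 11^(11 + 1) + 7·11^7 + 7·11^6 + 7·11^5 + 7·11^4 + 7·11^3 + 7·11^2 + 7·11 + 5 = 3138578427935; next = 3138578427934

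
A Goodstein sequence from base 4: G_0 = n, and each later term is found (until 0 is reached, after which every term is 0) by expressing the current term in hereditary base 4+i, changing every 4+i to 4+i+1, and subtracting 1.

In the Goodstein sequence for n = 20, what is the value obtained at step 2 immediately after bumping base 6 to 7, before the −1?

52

step 0: 20 = 4^2 + 4; sub 5 for 4: 5^2 + 5; = 30; G_1 = 30−1 = 29
step 1: 29 = 5^2 + 4; sub 6 for 5: 6^2 + 4; = 40; G_2 = 40−1 = 39
step 2: 39 = 6^2 + 3; sub 7 for 6: 7^2 + 3; = 52; G_3 = 52−1 = 51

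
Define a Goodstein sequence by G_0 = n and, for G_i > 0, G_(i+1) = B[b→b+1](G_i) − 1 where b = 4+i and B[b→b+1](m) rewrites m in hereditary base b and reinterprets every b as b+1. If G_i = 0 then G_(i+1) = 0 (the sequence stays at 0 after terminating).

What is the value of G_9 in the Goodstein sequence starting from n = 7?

(0) 7|_4 = 4 + 3 ↦ 5 + 3|_5 = 8 ⇒ 7
(1) 7|_5 = 5 + 2 ↦ 6 + 2|_6 = 8 ⇒ 7
(2) 7|_6 = 6 + 1 ↦ 7 + 1|_7 = 8 ⇒ 7
(3) 7|_7 = 7 ↦ 8|_8 = 8 ⇒ 7
(4) 7|_8 = 7 ↦ 7|_9 = 7 ⇒ 6
(5) 6|_9 = 6 ↦ 6|_10 = 6 ⇒ 5
(6) 5|_10 = 5 ↦ 5|_11 = 5 ⇒ 4
(7) 4|_11 = 4 ↦ 4|_12 = 4 ⇒ 3
(8) 3|_12 = 3 ↦ 3|_13 = 3 ⇒ 2

2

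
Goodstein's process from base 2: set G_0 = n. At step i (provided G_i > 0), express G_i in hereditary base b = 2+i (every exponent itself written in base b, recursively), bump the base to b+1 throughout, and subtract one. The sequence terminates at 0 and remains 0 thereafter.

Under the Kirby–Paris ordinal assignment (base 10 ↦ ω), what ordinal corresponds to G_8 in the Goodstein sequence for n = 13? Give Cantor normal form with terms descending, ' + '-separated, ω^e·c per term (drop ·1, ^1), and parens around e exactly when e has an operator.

i=0: 13 = 2^(2 + 1) + 2^2 + 1 (b=2); 2→3: 3^(3 + 1) + 3^3 + 1 = 109; 109−1 = 108
i=1: 108 = 3^(3 + 1) + 3^3 (b=3); 3→4: 4^(4 + 1) + 4^4 = 1280; 1280−1 = 1279
i=2: 1279 = 4^(4 + 1) + 3·4^3 + 3·4^2 + 3·4 + 3 (b=4); 4→5: 5^(5 + 1) + 3·5^3 + 3·5^2 + 3·5 + 3 = 16093; 16093−1 = 16092
i=3: 16092 = 5^(5 + 1) + 3·5^3 + 3·5^2 + 3·5 + 2 (b=5); 5→6: 6^(6 + 1) + 3·6^3 + 3·6^2 + 3·6 + 2 = 280712; 280712−1 = 280711
i=4: 280711 = 6^(6 + 1) + 3·6^3 + 3·6^2 + 3·6 + 1 (b=6); 6→7: 7^(7 + 1) + 3·7^3 + 3·7^2 + 3·7 + 1 = 5765999; 5765999−1 = 5765998
i=5: 5765998 = 7^(7 + 1) + 3·7^3 + 3·7^2 + 3·7 (b=7); 7→8: 8^(8 + 1) + 3·8^3 + 3·8^2 + 3·8 = 134219480; 134219480−1 = 134219479
i=6: 134219479 = 8^(8 + 1) + 3·8^3 + 3·8^2 + 2·8 + 7 (b=8); 8→9: 9^(9 + 1) + 3·9^3 + 3·9^2 + 2·9 + 7 = 3486786856; 3486786856−1 = 3486786855
i=7: 3486786855 = 9^(9 + 1) + 3·9^3 + 3·9^2 + 2·9 + 6 (b=9); 9→10: 10^(10 + 1) + 3·10^3 + 3·10^2 + 2·10 + 6 = 100000003326; 100000003326−1 = 100000003325
i=8: 100000003325 = 10^(10 + 1) + 3·10^3 + 3·10^2 + 2·10 + 5 (b=10); 10→11: 11^(11 + 1) + 3·11^3 + 3·11^2 + 2·11 + 5 = 3138428381104; 3138428381104−1 = 3138428381103

ω^(ω + 1) + ω^3·3 + ω^2·3 + ω·2 + 5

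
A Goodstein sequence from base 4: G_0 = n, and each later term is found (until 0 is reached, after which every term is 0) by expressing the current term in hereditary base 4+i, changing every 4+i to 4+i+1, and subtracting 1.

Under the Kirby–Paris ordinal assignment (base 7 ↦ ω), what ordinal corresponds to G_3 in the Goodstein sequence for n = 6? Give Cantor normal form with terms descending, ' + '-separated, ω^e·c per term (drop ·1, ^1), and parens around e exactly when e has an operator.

6

(0) 6|_4 = 4 + 2 ↦ 5 + 2|_5 = 7 ⇒ 6
(1) 6|_5 = 5 + 1 ↦ 6 + 1|_6 = 7 ⇒ 6
(2) 6|_6 = 6 ↦ 7|_7 = 7 ⇒ 6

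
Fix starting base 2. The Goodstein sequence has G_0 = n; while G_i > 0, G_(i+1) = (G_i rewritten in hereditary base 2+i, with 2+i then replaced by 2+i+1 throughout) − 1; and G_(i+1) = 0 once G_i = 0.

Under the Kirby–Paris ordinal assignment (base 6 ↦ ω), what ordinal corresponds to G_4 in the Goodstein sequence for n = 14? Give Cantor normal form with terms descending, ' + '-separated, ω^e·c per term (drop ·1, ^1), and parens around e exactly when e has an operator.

ω^(ω + 1) + ω^5·5 + ω^4·5 + ω^3·5 + ω^2·5 + ω·5 + 5

step 0: 14 = 2^(2 + 1) + 2^2 + 2; sub 3 for 2: 3^(3 + 1) + 3^3 + 3; = 111; G_1 = 111−1 = 110
step 1: 110 = 3^(3 + 1) + 3^3 + 2; sub 4 for 3: 4^(4 + 1) + 4^4 + 2; = 1282; G_2 = 1282−1 = 1281
step 2: 1281 = 4^(4 + 1) + 4^4 + 1; sub 5 for 4: 5^(5 + 1) + 5^5 + 1; = 18751; G_3 = 18751−1 = 18750
step 3: 18750 = 5^(5 + 1) + 5^5; sub 6 for 5: 6^(6 + 1) + 6^6; = 326592; G_4 = 326592−1 = 326591
step 4: 326591 = 6^(6 + 1) + 5·6^5 + 5·6^4 + 5·6^3 + 5·6^2 + 5·6 + 5; sub 7 for 6: 7^(7 + 1) + 5·7^5 + 5·7^4 + 5·7^3 + 5·7^2 + 5·7 + 5; = 5862841; G_5 = 5862841−1 = 5862840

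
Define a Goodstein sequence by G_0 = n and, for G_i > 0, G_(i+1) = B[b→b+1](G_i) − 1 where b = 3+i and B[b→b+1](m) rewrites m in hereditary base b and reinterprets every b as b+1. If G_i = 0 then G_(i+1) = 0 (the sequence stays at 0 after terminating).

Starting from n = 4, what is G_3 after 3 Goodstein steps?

step 0: 4 = 3 + 1; sub 4 for 3: 4 + 1; = 5; G_1 = 5−1 = 4
step 1: 4 = 4; sub 5 for 4: 5; = 5; G_2 = 5−1 = 4
step 2: 4 = 4; sub 6 for 5: 4; = 4; G_3 = 4−1 = 3
step 3: 3 = 3; sub 7 for 6: 3; = 3; G_4 = 3−1 = 2

3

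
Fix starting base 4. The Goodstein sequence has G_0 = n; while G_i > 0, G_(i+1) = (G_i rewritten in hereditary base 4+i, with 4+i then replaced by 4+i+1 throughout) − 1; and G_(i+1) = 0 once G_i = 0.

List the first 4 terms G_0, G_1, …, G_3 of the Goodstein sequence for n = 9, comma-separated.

base 4: 9 = 2·4 + 1; at 5: 2·5 + 1 = 11; next = 10
base 5: 10 = 2·5; at 6: 2·6 = 12; next = 11
base 6: 11 = 6 + 5; at 7: 7 + 5 = 12; next = 11

9, 10, 11, 11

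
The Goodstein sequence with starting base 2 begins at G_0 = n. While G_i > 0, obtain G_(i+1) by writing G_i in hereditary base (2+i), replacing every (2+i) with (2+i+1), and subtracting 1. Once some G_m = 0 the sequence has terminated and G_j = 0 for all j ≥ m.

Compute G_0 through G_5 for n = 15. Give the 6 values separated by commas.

15, 111, 1283, 18752, 326593, 6588344

step 0: 15 = 2^(2 + 1) + 2^2 + 2 + 1; sub 3 for 2: 3^(3 + 1) + 3^3 + 3 + 1; = 112; G_1 = 112−1 = 111
step 1: 111 = 3^(3 + 1) + 3^3 + 3; sub 4 for 3: 4^(4 + 1) + 4^4 + 4; = 1284; G_2 = 1284−1 = 1283
step 2: 1283 = 4^(4 + 1) + 4^4 + 3; sub 5 for 4: 5^(5 + 1) + 5^5 + 3; = 18753; G_3 = 18753−1 = 18752
step 3: 18752 = 5^(5 + 1) + 5^5 + 2; sub 6 for 5: 6^(6 + 1) + 6^6 + 2; = 326594; G_4 = 326594−1 = 326593
step 4: 326593 = 6^(6 + 1) + 6^6 + 1; sub 7 for 6: 7^(7 + 1) + 7^7 + 1; = 6588345; G_5 = 6588345−1 = 6588344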